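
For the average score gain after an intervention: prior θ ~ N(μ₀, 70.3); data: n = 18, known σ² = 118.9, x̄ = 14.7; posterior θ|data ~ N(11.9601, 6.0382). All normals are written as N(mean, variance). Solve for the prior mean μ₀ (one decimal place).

With known observation variance, the Normal–Normal posterior has precision τ_n = τ₀ + n/σ² and mean μ_n = (τ₀μ₀ + (n/σ²)x̄)/τ_n.
Here τ₀ = 1/70.3 = 0.014225 and τ_data = 18/118.9 = 0.151388, so τ_n = 0.165613.
Rearranging for μ₀: μ₀ = (μ_n·τ_n − τ_data·x̄)/τ₀ = (11.9601·0.165613 − 0.151388·14.7) / 0.014225 = -0.244656/0.014225 ≈ -17.2.

μ₀ = -17.2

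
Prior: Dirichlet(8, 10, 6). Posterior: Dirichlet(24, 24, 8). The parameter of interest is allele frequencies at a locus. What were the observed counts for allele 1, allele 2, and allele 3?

counts (16, 14, 2)

For a Dirichlet(α) prior with multinomial counts c, the posterior is Dirichlet(α + c) componentwise.
Counts are posterior − prior componentwise: 24−8=16, 24−10=14, 8−6=2.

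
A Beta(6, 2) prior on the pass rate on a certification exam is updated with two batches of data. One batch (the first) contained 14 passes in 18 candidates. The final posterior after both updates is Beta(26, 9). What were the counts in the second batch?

6 passes and 3 failures

Because Beta–binomial updating is additive in the counts, the combined data contributed (α_post−α_prior, β_post−β_prior) successes and failures.
Total across both batches: 26−6=20 passes, 9−2=7 failures.
Subtract the first batch: 20−14=6 passes and 7−4=3 failures.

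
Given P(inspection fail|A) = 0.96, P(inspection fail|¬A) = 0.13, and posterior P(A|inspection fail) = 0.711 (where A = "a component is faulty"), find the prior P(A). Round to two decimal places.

P(A) = 0.25

In odds form, posterior odds = prior odds × likelihood ratio, so prior odds = posterior odds ÷ LR.
Posterior odds = 0.711/(1−0.711) = 2.4602. LR = 0.96/0.13 = 7.3846.
Prior odds = 2.4602/7.3846 = 0.3332, so P(A) = 0.3332/(1+0.3332) ≈ 0.25.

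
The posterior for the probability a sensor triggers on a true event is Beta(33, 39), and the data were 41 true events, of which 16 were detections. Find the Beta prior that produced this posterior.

Beta(17, 14)

Beta is conjugate to the binomial likelihood: posterior = Beta(α+s, β+f).
Subtract the data counts: 33−16=17, 39−25=14.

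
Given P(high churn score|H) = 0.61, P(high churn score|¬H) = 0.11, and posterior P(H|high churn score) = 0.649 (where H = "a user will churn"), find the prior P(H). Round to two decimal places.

P(H) = 0.25

Bayes' rule in odds form gives O(H|E) = O(H)·[P(E|H)/P(E|¬H)], hence O(H) = O(H|E)/LR.
Posterior odds = 0.649/(1−0.649) = 1.8490. LR = 0.61/0.11 = 5.5455.
Prior odds = 1.8490/5.5455 = 0.3334, so P(H) = 0.3334/(1+0.3334) ≈ 0.25.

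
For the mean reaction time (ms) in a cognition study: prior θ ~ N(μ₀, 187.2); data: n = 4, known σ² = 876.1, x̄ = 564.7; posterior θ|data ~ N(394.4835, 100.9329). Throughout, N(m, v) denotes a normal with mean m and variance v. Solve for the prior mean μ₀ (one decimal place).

μ₀ = 249.0

The posterior mean is a precision-weighted average: μ_n = (τ₀μ₀ + τ_data·x̄)/(τ₀+τ_data), with τ₀=1/σ₀² and τ_data=n/σ².
Here τ₀ = 1/187.2 = 0.005342 and τ_data = 4/876.1 = 0.004566, so τ_n = 0.009908.
Rearranging for μ₀: μ₀ = (μ_n·τ_n − τ_data·x̄)/τ₀ = (394.4835·0.009908 − 0.004566·564.7) / 0.005342 = 1.330122/0.005342 ≈ 249.0.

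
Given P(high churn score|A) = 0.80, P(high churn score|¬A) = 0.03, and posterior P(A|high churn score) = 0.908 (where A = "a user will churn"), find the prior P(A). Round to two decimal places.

Bayes' rule in odds form gives O(A|E) = O(A)·[P(E|A)/P(E|¬A)], hence O(A) = O(A|E)/LR.
Posterior odds = 0.908/(1−0.908) = 9.8696. LR = 0.80/0.03 = 26.6667.
Prior odds = 9.8696/26.6667 = 0.3701, so P(A) = 0.3701/(1+0.3701) ≈ 0.27.

P(A) = 0.27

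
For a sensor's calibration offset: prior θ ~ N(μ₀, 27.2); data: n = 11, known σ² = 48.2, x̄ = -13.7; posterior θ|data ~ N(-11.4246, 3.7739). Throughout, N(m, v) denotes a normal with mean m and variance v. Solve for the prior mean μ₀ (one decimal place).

With known observation variance, the Normal–Normal posterior has precision τ_n = τ₀ + n/σ² and mean μ_n = (τ₀μ₀ + (n/σ²)x̄)/τ_n.
Here τ₀ = 1/27.2 = 0.036765 and τ_data = 11/48.2 = 0.228216, so τ_n = 0.264981.
Rearranging for μ₀: μ₀ = (μ_n·τ_n − τ_data·x̄)/τ₀ = (-11.4246·0.264981 − 0.228216·-13.7) / 0.036765 = 0.099257/0.036765 ≈ 2.7.

μ₀ = 2.7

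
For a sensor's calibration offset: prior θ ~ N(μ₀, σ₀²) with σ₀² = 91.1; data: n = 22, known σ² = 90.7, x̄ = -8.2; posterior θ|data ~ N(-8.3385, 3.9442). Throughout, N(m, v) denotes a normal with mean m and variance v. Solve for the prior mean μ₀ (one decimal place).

With known observation variance, the Normal–Normal posterior has precision τ_n = τ₀ + n/σ² and mean μ_n = (τ₀μ₀ + (n/σ²)x̄)/τ_n.
Here τ₀ = 1/91.1 = 0.010977 and τ_data = 22/90.7 = 0.242558, so τ_n = 0.253535.
Rearranging for μ₀: μ₀ = (μ_n·τ_n − τ_data·x̄)/τ₀ = (-8.3385·0.253535 − 0.242558·-8.2) / 0.010977 = -0.125126/0.010977 ≈ -11.4.

μ₀ = -11.4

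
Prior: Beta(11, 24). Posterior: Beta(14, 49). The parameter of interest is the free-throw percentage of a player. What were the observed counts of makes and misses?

Under Beta–binomial conjugacy the posterior parameters are (a+s, b+f).
Match parameters: s=14−11=3, f=49−24=25.

3 makes and 25 misses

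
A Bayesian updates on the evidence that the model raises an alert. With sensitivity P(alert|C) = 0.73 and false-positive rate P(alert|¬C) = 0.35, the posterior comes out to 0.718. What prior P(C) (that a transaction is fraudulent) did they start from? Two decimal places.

P(C) = 0.55

Bayes' rule in odds form gives O(C|E) = O(C)·[P(E|C)/P(E|¬C)], hence O(C) = O(C|E)/LR.
Posterior odds = 0.718/(1−0.718) = 2.5461. LR = 0.73/0.35 = 2.0857.
Prior odds = 2.5461/2.0857 = 1.2207, so P(C) = 1.2207/(1+1.2207) ≈ 0.55.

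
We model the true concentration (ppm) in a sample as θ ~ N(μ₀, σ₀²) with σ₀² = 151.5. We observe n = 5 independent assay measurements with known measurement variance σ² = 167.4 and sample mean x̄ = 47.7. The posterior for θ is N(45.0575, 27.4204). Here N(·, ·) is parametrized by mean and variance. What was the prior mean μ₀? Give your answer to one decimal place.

With known observation variance, the Normal–Normal posterior has precision τ_n = τ₀ + n/σ² and mean μ_n = (τ₀μ₀ + (n/σ²)x̄)/τ_n.
Here τ₀ = 1/151.5 = 0.006601 and τ_data = 5/167.4 = 0.029869, so τ_n = 0.036470.
Rearranging for μ₀: μ₀ = (μ_n·τ_n − τ_data·x̄)/τ₀ = (45.0575·0.036470 − 0.029869·47.7) / 0.006601 = 0.218496/0.006601 ≈ 33.1.

μ₀ = 33.1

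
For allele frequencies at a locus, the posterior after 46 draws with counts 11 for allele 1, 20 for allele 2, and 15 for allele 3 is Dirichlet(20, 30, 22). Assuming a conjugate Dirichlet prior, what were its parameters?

Dirichlet(9, 10, 7)

For a Dirichlet(α) prior with multinomial counts c, the posterior is Dirichlet(α + c) componentwise.
Subtract each count from the matching posterior parameter: 20−11=9, 30−20=10, 22−15=7.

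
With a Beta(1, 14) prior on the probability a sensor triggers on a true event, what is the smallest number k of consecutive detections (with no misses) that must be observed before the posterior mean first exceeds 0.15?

k = 2

After k detections and 0 misses the posterior is Beta(1+k, 14), with mean (1+k)/(1+14+k).
Set (1+k)/(15+k) > 0.15 and solve: k > (0.15·15 − 1)/(1 − 0.15) = 1.471.
The smallest integer exceeding 1.471 is 2, and checking k=2: (3)/(17) = 0.1765 > 0.15.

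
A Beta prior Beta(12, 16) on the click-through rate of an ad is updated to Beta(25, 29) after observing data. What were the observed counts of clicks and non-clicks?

Beta is conjugate to the binomial likelihood: posterior = Beta(α+s, β+f).
So s = 25 − 12 = 13 and f = 29 − 16 = 13.

13 clicks and 13 non-clicks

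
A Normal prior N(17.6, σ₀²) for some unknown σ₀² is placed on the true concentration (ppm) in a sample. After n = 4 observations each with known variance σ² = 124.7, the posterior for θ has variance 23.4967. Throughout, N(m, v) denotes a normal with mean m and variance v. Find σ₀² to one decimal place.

σ₀² = 95.4

Posterior precision equals prior precision plus data precision: 1/σ_n² = 1/σ₀² + n/σ².
So 1/σ₀² = 1/23.4967 − 4/124.7 = 0.042559 − 0.032077 = 0.010482.
Hence σ₀² = 1/0.010482 ≈ 95.4.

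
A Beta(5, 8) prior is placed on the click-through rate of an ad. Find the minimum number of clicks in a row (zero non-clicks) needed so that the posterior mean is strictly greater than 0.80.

k = 28

After k clicks and 0 non-clicks the posterior is Beta(5+k, 8), with mean (5+k)/(5+8+k).
Set (5+k)/(13+k) > 0.80 and solve: k > (0.80·13 − 5)/(1 − 0.80) = 27.000.
The smallest integer exceeding 27.000 is 28, and checking k=28: (33)/(41) = 0.8049 > 0.80.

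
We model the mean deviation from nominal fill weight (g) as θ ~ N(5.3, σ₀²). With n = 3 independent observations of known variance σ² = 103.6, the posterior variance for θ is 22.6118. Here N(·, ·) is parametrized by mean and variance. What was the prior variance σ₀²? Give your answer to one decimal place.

For the Normal–Normal model with known σ², precisions add: τ_n = τ₀ + n/σ².
So 1/σ₀² = 1/22.6118 − 3/103.6 = 0.044225 − 0.028958 = 0.015267.
Hence σ₀² = 1/0.015267 ≈ 65.5.

σ₀² = 65.5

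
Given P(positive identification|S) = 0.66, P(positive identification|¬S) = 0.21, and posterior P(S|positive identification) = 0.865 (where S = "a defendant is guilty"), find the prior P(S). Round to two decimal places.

P(S) = 0.67

Bayes' rule in odds form gives O(S|E) = O(S)·[P(E|S)/P(E|¬S)], hence O(S) = O(S|E)/LR.
Posterior odds = 0.865/(1−0.865) = 6.4074. LR = 0.66/0.21 = 3.1429.
Prior odds = 6.4074/3.1429 = 2.0387, so P(S) = 2.0387/(1+2.0387) ≈ 0.67.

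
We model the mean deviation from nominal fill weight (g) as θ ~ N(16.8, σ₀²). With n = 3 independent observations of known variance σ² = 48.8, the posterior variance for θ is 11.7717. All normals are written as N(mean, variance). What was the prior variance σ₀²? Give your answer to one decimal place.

Posterior precision equals prior precision plus data precision: 1/σ_n² = 1/σ₀² + n/σ².
So 1/σ₀² = 1/11.7717 − 3/48.8 = 0.084949 − 0.061475 = 0.023474.
Hence σ₀² = 1/0.023474 ≈ 42.6.

σ₀² = 42.6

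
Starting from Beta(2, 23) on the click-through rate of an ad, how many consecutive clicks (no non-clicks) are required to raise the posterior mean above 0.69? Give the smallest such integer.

After k clicks and 0 non-clicks the posterior is Beta(2+k, 23), with mean (2+k)/(2+23+k).
Set (2+k)/(25+k) > 0.69 and solve: k > (0.69·25 − 2)/(1 − 0.69) = 49.194.
The smallest integer exceeding 49.194 is 50.

k = 50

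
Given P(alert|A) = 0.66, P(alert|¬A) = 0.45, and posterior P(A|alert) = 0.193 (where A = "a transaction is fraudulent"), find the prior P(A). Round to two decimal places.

P(A) = 0.14

Bayes' rule in odds form gives O(A|E) = O(A)·[P(E|A)/P(E|¬A)], hence O(A) = O(A|E)/LR.
Posterior odds = 0.193/(1−0.193) = 0.2392. LR = 0.66/0.45 = 1.4667.
Prior odds = 0.2392/1.4667 = 0.1631, so P(A) = 0.1631/(1+0.1631) ≈ 0.14.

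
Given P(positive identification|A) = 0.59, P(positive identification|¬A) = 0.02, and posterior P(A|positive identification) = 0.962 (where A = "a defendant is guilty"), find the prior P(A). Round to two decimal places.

In odds form, posterior odds = prior odds × likelihood ratio, so prior odds = posterior odds ÷ LR.
Posterior odds = 0.962/(1−0.962) = 25.3158. LR = 0.59/0.02 = 29.5000.
Prior odds = 25.3158/29.5000 = 0.8582, so P(A) = 0.8582/(1+0.8582) ≈ 0.46.

P(A) = 0.46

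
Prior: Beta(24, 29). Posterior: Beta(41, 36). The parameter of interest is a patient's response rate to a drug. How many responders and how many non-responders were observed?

Beta is conjugate to the binomial likelihood: posterior = Beta(a+s, b+f).
Match parameters: s=41−24=17, f=36−29=7.

17 responders and 7 non-responders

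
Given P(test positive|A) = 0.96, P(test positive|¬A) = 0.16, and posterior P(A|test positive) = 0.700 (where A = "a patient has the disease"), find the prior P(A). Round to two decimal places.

Bayes' rule in odds form gives O(A|E) = O(A)·[P(E|A)/P(E|¬A)], hence O(A) = O(A|E)/LR.
Posterior odds = 0.700/(1−0.700) = 2.3333. LR = 0.96/0.16 = 6.0000.
Prior odds = 2.3333/6.0000 = 0.3889, so P(A) = 0.3889/(1+0.3889) ≈ 0.28.

P(A) = 0.28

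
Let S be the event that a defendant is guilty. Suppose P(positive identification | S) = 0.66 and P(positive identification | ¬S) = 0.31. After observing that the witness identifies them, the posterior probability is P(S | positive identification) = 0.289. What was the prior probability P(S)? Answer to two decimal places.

P(S) = 0.16

Bayes' rule in odds form gives O(S|E) = O(S)·[P(E|S)/P(E|¬S)], hence O(S) = O(S|E)/LR.
Posterior odds = 0.289/(1−0.289) = 0.4065. LR = 0.66/0.31 = 2.1290.
Prior odds = 0.4065/2.1290 = 0.1909, so P(S) = 0.1909/(1+0.1909) ≈ 0.16.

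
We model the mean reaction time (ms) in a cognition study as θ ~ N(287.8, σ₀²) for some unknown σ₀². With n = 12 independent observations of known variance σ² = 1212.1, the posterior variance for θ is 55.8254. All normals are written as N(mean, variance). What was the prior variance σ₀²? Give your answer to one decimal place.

σ₀² = 124.8

For the Normal–Normal model with known σ², precisions add: τ_n = τ₀ + n/σ².
So 1/σ₀² = 1/55.8254 − 12/1212.1 = 0.017913 − 0.009900 = 0.008013.
Hence σ₀² = 1/0.008013 ≈ 124.8.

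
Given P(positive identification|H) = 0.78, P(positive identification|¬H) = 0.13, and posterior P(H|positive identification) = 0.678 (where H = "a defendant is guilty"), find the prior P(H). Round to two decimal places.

Bayes' rule in odds form gives O(H|E) = O(H)·[P(E|H)/P(E|¬H)], hence O(H) = O(H|E)/LR.
Posterior odds = 0.678/(1−0.678) = 2.1056. LR = 0.78/0.13 = 6.0000.
Prior odds = 2.1056/6.0000 = 0.3509, so P(H) = 0.3509/(1+0.3509) ≈ 0.26.

P(H) = 0.26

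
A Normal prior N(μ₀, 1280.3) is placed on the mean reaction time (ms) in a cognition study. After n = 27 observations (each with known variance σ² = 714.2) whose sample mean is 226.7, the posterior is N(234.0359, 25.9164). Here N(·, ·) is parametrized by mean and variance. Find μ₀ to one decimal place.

The posterior mean is a precision-weighted average: μ_n = (τ₀μ₀ + τ_data·x̄)/(τ₀+τ_data), with τ₀=1/σ₀² and τ_data=n/σ².
Here τ₀ = 1/1280.3 = 0.000781 and τ_data = 27/714.2 = 0.037805, so τ_n = 0.038586.
Rearranging for μ₀: μ₀ = (μ_n·τ_n − τ_data·x̄)/τ₀ = (234.0359·0.038586 − 0.037805·226.7) / 0.000781 = 0.460116/0.000781 ≈ 589.1.

μ₀ = 589.1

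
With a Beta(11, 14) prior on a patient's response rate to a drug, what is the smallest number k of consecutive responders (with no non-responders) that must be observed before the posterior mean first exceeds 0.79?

After k responders and 0 non-responders the posterior is Beta(11+k, 14), with mean (11+k)/(11+14+k).
Set (11+k)/(25+k) > 0.79 and solve: k > (0.79·25 − 11)/(1 − 0.79) = 41.667.
The smallest integer exceeding 41.667 is 42.

k = 42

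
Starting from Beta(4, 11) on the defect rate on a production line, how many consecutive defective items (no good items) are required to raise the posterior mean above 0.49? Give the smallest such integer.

After k defective items and 0 good items the posterior is Beta(4+k, 11), with mean (4+k)/(4+11+k).
Set (4+k)/(15+k) > 0.49 and solve: k > (0.49·15 − 4)/(1 − 0.49) = 6.569.
The smallest integer exceeding 6.569 is 7, and checking k=7: (11)/(22) = 0.5000 > 0.49.

k = 7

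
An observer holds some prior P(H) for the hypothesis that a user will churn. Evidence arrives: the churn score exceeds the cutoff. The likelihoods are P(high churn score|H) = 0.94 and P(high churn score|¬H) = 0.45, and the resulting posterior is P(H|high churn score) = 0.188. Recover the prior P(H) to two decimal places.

P(H) = 0.10

In odds form, posterior odds = prior odds × likelihood ratio, so prior odds = posterior odds ÷ LR.
Posterior odds = 0.188/(1−0.188) = 0.2315. LR = 0.94/0.45 = 2.0889.
Prior odds = 0.2315/2.0889 = 0.1108, so P(H) = 0.1108/(1+0.1108) ≈ 0.10.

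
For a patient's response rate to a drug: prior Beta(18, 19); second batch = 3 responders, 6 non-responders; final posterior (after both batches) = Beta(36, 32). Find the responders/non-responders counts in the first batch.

15 responders and 7 non-responders

Because Beta–binomial updating is additive in the counts, the combined data contributed (α_post−α_prior, β_post−β_prior) successes and failures.
Total across both batches: 36−18=18 responders, 32−19=13 non-responders.
Subtract the second batch: 18−3=15 responders and 13−6=7 non-responders.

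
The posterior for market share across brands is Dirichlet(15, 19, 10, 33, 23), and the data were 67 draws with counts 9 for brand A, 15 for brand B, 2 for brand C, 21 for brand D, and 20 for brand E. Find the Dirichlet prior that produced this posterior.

For a Dirichlet(α) prior with multinomial counts c, the posterior is Dirichlet(α + c) componentwise.
Subtract each count from the matching posterior parameter: 15−9=6, 19−15=4, 10−2=8, 33−21=12, 23−20=3.

Dirichlet(6, 4, 8, 12, 3)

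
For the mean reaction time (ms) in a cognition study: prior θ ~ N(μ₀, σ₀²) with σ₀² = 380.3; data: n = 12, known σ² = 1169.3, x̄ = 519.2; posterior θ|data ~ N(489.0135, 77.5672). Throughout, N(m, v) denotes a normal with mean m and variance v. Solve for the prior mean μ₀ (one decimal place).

μ₀ = 371.2

With known observation variance, the Normal–Normal posterior has precision τ_n = τ₀ + n/σ² and mean μ_n = (τ₀μ₀ + (n/σ²)x̄)/τ_n.
Here τ₀ = 1/380.3 = 0.002630 and τ_data = 12/1169.3 = 0.010263, so τ_n = 0.012893.
Rearranging for μ₀: μ₀ = (μ_n·τ_n − τ_data·x̄)/τ₀ = (489.0135·0.012893 − 0.010263·519.2) / 0.002630 = 0.976301/0.002630 ≈ 371.2.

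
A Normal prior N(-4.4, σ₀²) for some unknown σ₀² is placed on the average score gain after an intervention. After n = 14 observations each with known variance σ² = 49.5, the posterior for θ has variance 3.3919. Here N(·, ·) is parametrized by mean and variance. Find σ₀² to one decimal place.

σ₀² = 83.4

Posterior precision equals prior precision plus data precision: 1/σ_n² = 1/σ₀² + n/σ².
So 1/σ₀² = 1/3.3919 − 14/49.5 = 0.294820 − 0.282828 = 0.011992.
Hence σ₀² = 1/0.011992 ≈ 83.4.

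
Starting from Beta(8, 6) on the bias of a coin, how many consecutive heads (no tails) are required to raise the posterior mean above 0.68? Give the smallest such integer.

k = 5

After k heads and 0 tails the posterior is Beta(8+k, 6), with mean (8+k)/(8+6+k).
Set (8+k)/(14+k) > 0.68 and solve: k > (0.68·14 − 8)/(1 − 0.68) = 4.750.
The smallest integer exceeding 4.750 is 5, and checking k=5: (13)/(19) = 0.6842 > 0.68.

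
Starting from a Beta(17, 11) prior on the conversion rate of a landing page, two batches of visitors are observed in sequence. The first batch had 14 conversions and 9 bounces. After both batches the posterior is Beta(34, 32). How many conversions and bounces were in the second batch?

3 conversions and 12 bounces

Because Beta–binomial updating is additive in the counts, the combined data contributed (α_post−α_prior, β_post−β_prior) successes and failures.
Total across both batches: 34−17=17 conversions, 32−11=21 bounces.
Subtract the first batch: 17−14=3 conversions and 21−9=12 bounces.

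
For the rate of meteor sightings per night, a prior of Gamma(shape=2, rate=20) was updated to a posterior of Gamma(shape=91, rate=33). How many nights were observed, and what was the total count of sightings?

n = 13 nights with total 89 sightings

A Gamma(α, β) prior (rate parametrization) on a Poisson rate with n observations summing to S gives posterior Gamma(α+S, β+n).
Matching: Σxᵢ = 91 − 2 = 89 and n = 33 − 20 = 13.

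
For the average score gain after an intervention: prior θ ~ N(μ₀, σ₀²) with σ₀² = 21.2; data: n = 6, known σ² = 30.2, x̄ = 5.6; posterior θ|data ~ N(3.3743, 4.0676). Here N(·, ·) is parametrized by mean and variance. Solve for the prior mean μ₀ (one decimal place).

μ₀ = -6.0

The posterior mean is a precision-weighted average: μ_n = (τ₀μ₀ + τ_data·x̄)/(τ₀+τ_data), with τ₀=1/σ₀² and τ_data=n/σ².
Here τ₀ = 1/21.2 = 0.047170 and τ_data = 6/30.2 = 0.198675, so τ_n = 0.245845.
Rearranging for μ₀: μ₀ = (μ_n·τ_n − τ_data·x̄)/τ₀ = (3.3743·0.245845 − 0.198675·5.6) / 0.047170 = -0.283025/0.047170 ≈ -6.0.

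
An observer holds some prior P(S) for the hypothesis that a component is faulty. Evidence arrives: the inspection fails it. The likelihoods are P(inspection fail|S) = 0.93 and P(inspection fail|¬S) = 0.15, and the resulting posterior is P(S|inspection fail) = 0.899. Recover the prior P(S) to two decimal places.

In odds form, posterior odds = prior odds × likelihood ratio, so prior odds = posterior odds ÷ LR.
Posterior odds = 0.899/(1−0.899) = 8.9010. LR = 0.93/0.15 = 6.2000.
Prior odds = 8.9010/6.2000 = 1.4356, so P(S) = 1.4356/(1+1.4356) ≈ 0.59.

P(S) = 0.59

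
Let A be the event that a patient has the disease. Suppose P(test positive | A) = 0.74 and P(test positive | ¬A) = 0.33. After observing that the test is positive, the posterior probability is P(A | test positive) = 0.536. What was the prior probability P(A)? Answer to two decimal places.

In odds form, posterior odds = prior odds × likelihood ratio, so prior odds = posterior odds ÷ LR.
Posterior odds = 0.536/(1−0.536) = 1.1552. LR = 0.74/0.33 = 2.2424.
Prior odds = 1.1552/2.2424 = 0.5152, so P(A) = 0.5152/(1+0.5152) ≈ 0.34.

P(A) = 0.34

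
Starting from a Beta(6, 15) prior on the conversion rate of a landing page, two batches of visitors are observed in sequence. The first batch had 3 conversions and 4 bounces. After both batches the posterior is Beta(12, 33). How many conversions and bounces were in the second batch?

Sequential conjugate updates are equivalent to a single update on the pooled data, so total successes = posterior α − prior α and total failures = posterior β − prior β.
Total across both batches: 12−6=6 conversions, 33−15=18 bounces.
Subtract the first batch: 6−3=3 conversions and 18−4=14 bounces.

3 conversions and 14 bounces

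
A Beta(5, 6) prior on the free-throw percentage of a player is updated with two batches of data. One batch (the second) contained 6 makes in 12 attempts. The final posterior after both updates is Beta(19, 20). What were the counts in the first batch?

8 makes and 8 misses

Because Beta–binomial updating is additive in the counts, the combined data contributed (α_post−α_prior, β_post−β_prior) successes and failures.
Total across both batches: 19−5=14 makes, 20−6=14 misses.
Subtract the second batch: 14−6=8 makes and 14−6=8 misses.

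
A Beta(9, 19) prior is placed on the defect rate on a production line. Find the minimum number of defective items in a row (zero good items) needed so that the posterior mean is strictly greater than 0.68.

k = 32

After k defective items and 0 good items the posterior is Beta(9+k, 19), with mean (9+k)/(9+19+k).
Set (9+k)/(28+k) > 0.68 and solve: k > (0.68·28 − 9)/(1 − 0.68) = 31.375.
The smallest integer exceeding 31.375 is 32.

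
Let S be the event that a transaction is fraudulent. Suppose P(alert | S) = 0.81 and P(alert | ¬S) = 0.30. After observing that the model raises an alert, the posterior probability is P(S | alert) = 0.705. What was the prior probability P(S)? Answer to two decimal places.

Bayes' rule in odds form gives O(S|E) = O(S)·[P(E|S)/P(E|¬S)], hence O(S) = O(S|E)/LR.
Posterior odds = 0.705/(1−0.705) = 2.3898. LR = 0.81/0.30 = 2.7000.
Prior odds = 2.3898/2.7000 = 0.8851, so P(S) = 0.8851/(1+0.8851) ≈ 0.47.

P(S) = 0.47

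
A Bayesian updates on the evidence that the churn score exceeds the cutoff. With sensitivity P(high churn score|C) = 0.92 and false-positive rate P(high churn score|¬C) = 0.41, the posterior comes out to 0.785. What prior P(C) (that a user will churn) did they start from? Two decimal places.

Bayes' rule in odds form gives O(C|E) = O(C)·[P(E|C)/P(E|¬C)], hence O(C) = O(C|E)/LR.
Posterior odds = 0.785/(1−0.785) = 3.6512. LR = 0.92/0.41 = 2.2439.
Prior odds = 3.6512/2.2439 = 1.6272, so P(C) = 1.6272/(1+1.6272) ≈ 0.62.

P(C) = 0.62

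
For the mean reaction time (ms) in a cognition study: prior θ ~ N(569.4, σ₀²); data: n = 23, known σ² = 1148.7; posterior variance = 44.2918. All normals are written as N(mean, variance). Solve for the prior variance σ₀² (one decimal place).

σ₀² = 391.4

Posterior precision equals prior precision plus data precision: 1/σ_n² = 1/σ₀² + n/σ².
So 1/σ₀² = 1/44.2918 − 23/1148.7 = 0.022578 − 0.020023 = 0.002555.
Hence σ₀² = 1/0.002555 ≈ 391.4.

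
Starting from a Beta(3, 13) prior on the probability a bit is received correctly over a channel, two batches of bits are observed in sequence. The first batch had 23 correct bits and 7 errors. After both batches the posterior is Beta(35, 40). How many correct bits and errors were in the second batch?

9 correct bits and 20 errors

Because Beta–binomial updating is additive in the counts, the combined data contributed (α_post−α_prior, β_post−β_prior) successes and failures.
Total across both batches: 35−3=32 correct bits, 40−13=27 errors.
Subtract the first batch: 32−23=9 correct bits and 27−7=20 errors.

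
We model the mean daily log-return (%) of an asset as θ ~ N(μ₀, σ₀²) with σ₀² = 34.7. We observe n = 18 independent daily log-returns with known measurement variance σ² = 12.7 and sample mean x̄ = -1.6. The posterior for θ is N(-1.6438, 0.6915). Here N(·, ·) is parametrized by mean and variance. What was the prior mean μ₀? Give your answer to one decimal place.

μ₀ = -3.8

The posterior mean is a precision-weighted average: μ_n = (τ₀μ₀ + τ_data·x̄)/(τ₀+τ_data), with τ₀=1/σ₀² and τ_data=n/σ².
Here τ₀ = 1/34.7 = 0.028818 and τ_data = 18/12.7 = 1.417323, so τ_n = 1.446141.
Rearranging for μ₀: μ₀ = (μ_n·τ_n − τ_data·x̄)/τ₀ = (-1.6438·1.446141 − 1.417323·-1.6) / 0.028818 = -0.109450/0.028818 ≈ -3.8.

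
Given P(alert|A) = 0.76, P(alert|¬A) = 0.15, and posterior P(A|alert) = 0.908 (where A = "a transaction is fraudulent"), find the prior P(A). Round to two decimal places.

P(A) = 0.66

Bayes' rule in odds form gives O(A|E) = O(A)·[P(E|A)/P(E|¬A)], hence O(A) = O(A|E)/LR.
Posterior odds = 0.908/(1−0.908) = 9.8696. LR = 0.76/0.15 = 5.0667.
Prior odds = 9.8696/5.0667 = 1.9479, so P(A) = 1.9479/(1+1.9479) ≈ 0.66.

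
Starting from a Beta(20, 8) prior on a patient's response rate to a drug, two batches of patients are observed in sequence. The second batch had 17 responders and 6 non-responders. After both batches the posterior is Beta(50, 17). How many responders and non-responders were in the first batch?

13 responders and 3 non-responders

Because Beta–binomial updating is additive in the counts, the combined data contributed (α_post−α_prior, β_post−β_prior) successes and failures.
Total across both batches: 50−20=30 responders, 17−8=9 non-responders.
Subtract the second batch: 30−17=13 responders and 9−6=3 non-responders.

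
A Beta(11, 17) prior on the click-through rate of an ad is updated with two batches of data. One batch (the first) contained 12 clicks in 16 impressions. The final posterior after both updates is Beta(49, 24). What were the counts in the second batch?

26 clicks and 3 non-clicks

Because Beta–binomial updating is additive in the counts, the combined data contributed (α_post−α_prior, β_post−β_prior) successes and failures.
Total across both batches: 49−11=38 clicks, 24−17=7 non-clicks.
Subtract the first batch: 38−12=26 clicks and 7−4=3 non-clicks.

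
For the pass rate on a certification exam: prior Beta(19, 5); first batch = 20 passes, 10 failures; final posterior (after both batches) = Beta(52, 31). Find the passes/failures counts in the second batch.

13 passes and 16 failures

Because Beta–binomial updating is additive in the counts, the combined data contributed (α_post−α_prior, β_post−β_prior) successes and failures.
Total across both batches: 52−19=33 passes, 31−5=26 failures.
Subtract the first batch: 33−20=13 passes and 26−10=16 failures.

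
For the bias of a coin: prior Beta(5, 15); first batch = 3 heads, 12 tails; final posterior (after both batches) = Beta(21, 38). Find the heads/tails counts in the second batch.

Because Beta–binomial updating is additive in the counts, the combined data contributed (α_post−α_prior, β_post−β_prior) successes and failures.
Total across both batches: 21−5=16 heads, 38−15=23 tails.
Subtract the first batch: 16−3=13 heads and 23−12=11 tails.

13 heads and 11 tails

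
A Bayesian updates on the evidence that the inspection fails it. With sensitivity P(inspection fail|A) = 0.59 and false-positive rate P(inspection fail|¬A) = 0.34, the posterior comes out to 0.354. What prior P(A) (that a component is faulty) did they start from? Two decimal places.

Bayes' rule in odds form gives O(A|E) = O(A)·[P(E|A)/P(E|¬A)], hence O(A) = O(A|E)/LR.
Posterior odds = 0.354/(1−0.354) = 0.5480. LR = 0.59/0.34 = 1.7353.
Prior odds = 0.5480/1.7353 = 0.3158, so P(A) = 0.3158/(1+0.3158) ≈ 0.24.

P(A) = 0.24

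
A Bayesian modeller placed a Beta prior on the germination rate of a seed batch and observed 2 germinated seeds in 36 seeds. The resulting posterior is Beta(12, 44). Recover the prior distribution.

Beta is conjugate to the binomial likelihood: posterior = Beta(α+s, β+f).
So α = 12 − 2 = 10 and β = 44 − 34 = 10.

Beta(10, 10)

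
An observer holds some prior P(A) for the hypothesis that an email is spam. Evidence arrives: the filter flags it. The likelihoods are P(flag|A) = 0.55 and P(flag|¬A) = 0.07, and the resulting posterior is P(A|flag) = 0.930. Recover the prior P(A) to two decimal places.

In odds form, posterior odds = prior odds × likelihood ratio, so prior odds = posterior odds ÷ LR.
Posterior odds = 0.930/(1−0.930) = 13.2857. LR = 0.55/0.07 = 7.8571.
Prior odds = 13.2857/7.8571 = 1.6909, so P(A) = 1.6909/(1+1.6909) ≈ 0.63.

P(A) = 0.63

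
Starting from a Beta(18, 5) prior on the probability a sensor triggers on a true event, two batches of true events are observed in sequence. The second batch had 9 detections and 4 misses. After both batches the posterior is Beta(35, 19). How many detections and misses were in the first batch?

Because Beta–binomial updating is additive in the counts, the combined data contributed (α_post−α_prior, β_post−β_prior) successes and failures.
Total across both batches: 35−18=17 detections, 19−5=14 misses.
Subtract the second batch: 17−9=8 detections and 14−4=10 misses.

8 detections and 10 misses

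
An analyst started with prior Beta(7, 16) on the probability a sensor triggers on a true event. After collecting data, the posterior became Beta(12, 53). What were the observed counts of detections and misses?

5 detections and 37 misses

Beta is conjugate to the binomial likelihood: posterior = Beta(α+s, β+f).
So s = 12 − 7 = 5 and f = 53 − 16 = 37.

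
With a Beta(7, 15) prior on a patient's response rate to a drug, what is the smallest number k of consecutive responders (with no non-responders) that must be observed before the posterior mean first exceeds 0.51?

After k responders and 0 non-responders the posterior is Beta(7+k, 15), with mean (7+k)/(7+15+k).
Set (7+k)/(22+k) > 0.51 and solve: k > (0.51·22 − 7)/(1 − 0.51) = 8.612.
The smallest integer exceeding 8.612 is 9.

k = 9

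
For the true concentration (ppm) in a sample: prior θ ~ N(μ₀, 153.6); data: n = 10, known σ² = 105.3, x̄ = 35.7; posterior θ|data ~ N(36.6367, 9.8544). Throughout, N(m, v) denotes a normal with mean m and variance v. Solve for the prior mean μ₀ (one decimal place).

The posterior mean is a precision-weighted average: μ_n = (τ₀μ₀ + τ_data·x̄)/(τ₀+τ_data), with τ₀=1/σ₀² and τ_data=n/σ².
Here τ₀ = 1/153.6 = 0.006510 and τ_data = 10/105.3 = 0.094967, so τ_n = 0.101477.
Rearranging for μ₀: μ₀ = (μ_n·τ_n − τ_data·x̄)/τ₀ = (36.6367·0.101477 − 0.094967·35.7) / 0.006510 = 0.327461/0.006510 ≈ 50.3.

μ₀ = 50.3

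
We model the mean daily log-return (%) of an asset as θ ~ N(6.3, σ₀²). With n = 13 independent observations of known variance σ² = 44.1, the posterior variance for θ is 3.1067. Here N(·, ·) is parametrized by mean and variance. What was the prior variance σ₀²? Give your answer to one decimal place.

σ₀² = 36.9

For the Normal–Normal model with known σ², precisions add: τ_n = τ₀ + n/σ².
So 1/σ₀² = 1/3.1067 − 13/44.1 = 0.321885 − 0.294785 = 0.027100.
Hence σ₀² = 1/0.027100 ≈ 36.9.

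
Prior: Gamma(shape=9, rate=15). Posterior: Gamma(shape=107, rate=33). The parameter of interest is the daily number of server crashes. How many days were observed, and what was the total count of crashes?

n = 18 days with total 98 crashes

Gamma–Poisson conjugacy: posterior shape = α + Σxᵢ, posterior rate = β + n.
Matching: Σxᵢ = 107 − 9 = 98 and n = 33 − 15 = 18.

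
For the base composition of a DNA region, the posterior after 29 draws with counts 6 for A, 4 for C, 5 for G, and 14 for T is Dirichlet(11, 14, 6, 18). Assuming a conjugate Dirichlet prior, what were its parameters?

Dirichlet(5, 10, 1, 4)

For a Dirichlet(α) prior with multinomial counts c, the posterior is Dirichlet(α + c) componentwise.
Subtract each count from the matching posterior parameter: 11−6=5, 14−4=10, 6−5=1, 18−14=4.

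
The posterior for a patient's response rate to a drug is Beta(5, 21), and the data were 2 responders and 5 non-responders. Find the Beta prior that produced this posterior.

A Beta(α, β) prior with s successes and f failures in binomial data gives a Beta(α+s, β+f) posterior.
Subtract the data counts: 5−2=3, 21−5=16.

Beta(3, 16)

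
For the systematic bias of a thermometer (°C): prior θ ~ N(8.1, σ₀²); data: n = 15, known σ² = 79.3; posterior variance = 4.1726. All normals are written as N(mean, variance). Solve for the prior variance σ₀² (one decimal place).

σ₀² = 19.8

For the Normal–Normal model with known σ², precisions add: τ_n = τ₀ + n/σ².
So 1/σ₀² = 1/4.1726 − 15/79.3 = 0.239659 − 0.189155 = 0.050504.
Hence σ₀² = 1/0.050504 ≈ 19.8.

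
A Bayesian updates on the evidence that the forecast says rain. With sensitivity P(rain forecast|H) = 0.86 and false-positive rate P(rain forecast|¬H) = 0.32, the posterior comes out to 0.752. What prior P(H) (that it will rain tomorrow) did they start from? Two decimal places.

P(H) = 0.53

In odds form, posterior odds = prior odds × likelihood ratio, so prior odds = posterior odds ÷ LR.
Posterior odds = 0.752/(1−0.752) = 3.0323. LR = 0.86/0.32 = 2.6875.
Prior odds = 3.0323/2.6875 = 1.1283, so P(H) = 1.1283/(1+1.1283) ≈ 0.53.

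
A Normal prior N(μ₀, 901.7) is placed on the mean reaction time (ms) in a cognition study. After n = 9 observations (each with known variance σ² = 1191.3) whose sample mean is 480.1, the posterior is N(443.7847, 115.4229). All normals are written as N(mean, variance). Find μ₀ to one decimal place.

The posterior mean is a precision-weighted average: μ_n = (τ₀μ₀ + τ_data·x̄)/(τ₀+τ_data), with τ₀=1/σ₀² and τ_data=n/σ².
Here τ₀ = 1/901.7 = 0.001109 and τ_data = 9/1191.3 = 0.007555, so τ_n = 0.008664.
Rearranging for μ₀: μ₀ = (μ_n·τ_n − τ_data·x̄)/τ₀ = (443.7847·0.008664 − 0.007555·480.1) / 0.001109 = 0.217795/0.001109 ≈ 196.4.

μ₀ = 196.4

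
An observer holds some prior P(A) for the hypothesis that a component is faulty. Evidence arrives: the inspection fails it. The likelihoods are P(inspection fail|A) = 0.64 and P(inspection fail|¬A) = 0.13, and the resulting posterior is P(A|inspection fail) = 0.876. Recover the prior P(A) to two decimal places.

P(A) = 0.59

In odds form, posterior odds = prior odds × likelihood ratio, so prior odds = posterior odds ÷ LR.
Posterior odds = 0.876/(1−0.876) = 7.0645. LR = 0.64/0.13 = 4.9231.
Prior odds = 7.0645/4.9231 = 1.4350, so P(A) = 1.4350/(1+1.4350) ≈ 0.59.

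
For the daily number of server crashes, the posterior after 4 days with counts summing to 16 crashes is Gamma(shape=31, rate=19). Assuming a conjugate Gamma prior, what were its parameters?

Gamma–Poisson conjugacy: posterior shape = α + Σxᵢ, posterior rate = β + n.
So α = 31 − 16 = 15 and β = 19 − 4 = 15.

Gamma(shape=15, rate=15)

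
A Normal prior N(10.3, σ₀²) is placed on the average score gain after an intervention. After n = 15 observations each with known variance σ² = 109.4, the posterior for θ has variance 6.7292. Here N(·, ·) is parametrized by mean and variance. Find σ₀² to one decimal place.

σ₀² = 87.0

For the Normal–Normal model with known σ², precisions add: τ_n = τ₀ + n/σ².
So 1/σ₀² = 1/6.7292 − 15/109.4 = 0.148606 − 0.137112 = 0.011494.
Hence σ₀² = 1/0.011494 ≈ 87.0.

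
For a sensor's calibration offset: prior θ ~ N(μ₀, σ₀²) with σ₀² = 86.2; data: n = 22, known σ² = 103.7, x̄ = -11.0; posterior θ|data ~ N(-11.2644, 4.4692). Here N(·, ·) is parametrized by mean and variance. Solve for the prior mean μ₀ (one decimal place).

With known observation variance, the Normal–Normal posterior has precision τ_n = τ₀ + n/σ² and mean μ_n = (τ₀μ₀ + (n/σ²)x̄)/τ_n.
Here τ₀ = 1/86.2 = 0.011601 and τ_data = 22/103.7 = 0.212150, so τ_n = 0.223751.
Rearranging for μ₀: μ₀ = (μ_n·τ_n − τ_data·x̄)/τ₀ = (-11.2644·0.223751 − 0.212150·-11.0) / 0.011601 = -0.186771/0.011601 ≈ -16.1.

μ₀ = -16.1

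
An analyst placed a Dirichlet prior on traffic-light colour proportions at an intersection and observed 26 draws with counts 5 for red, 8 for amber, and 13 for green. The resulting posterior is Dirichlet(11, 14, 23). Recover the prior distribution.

For a Dirichlet(α) prior with multinomial counts c, the posterior is Dirichlet(α + c) componentwise.
Subtract each count from the matching posterior parameter: 11−5=6, 14−8=6, 23−13=10.

Dirichlet(6, 6, 10)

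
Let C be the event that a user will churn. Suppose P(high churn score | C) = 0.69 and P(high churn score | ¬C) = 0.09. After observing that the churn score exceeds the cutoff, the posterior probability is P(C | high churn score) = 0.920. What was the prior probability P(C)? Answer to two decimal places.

P(C) = 0.60

In odds form, posterior odds = prior odds × likelihood ratio, so prior odds = posterior odds ÷ LR.
Posterior odds = 0.920/(1−0.920) = 11.5000. LR = 0.69/0.09 = 7.6667.
Prior odds = 11.5000/7.6667 = 1.5000, so P(C) = 1.5000/(1+1.5000) ≈ 0.60.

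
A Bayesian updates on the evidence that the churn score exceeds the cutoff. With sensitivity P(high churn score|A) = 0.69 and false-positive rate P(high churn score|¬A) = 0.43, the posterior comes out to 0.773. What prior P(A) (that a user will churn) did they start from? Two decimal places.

In odds form, posterior odds = prior odds × likelihood ratio, so prior odds = posterior odds ÷ LR.
Posterior odds = 0.773/(1−0.773) = 3.4053. LR = 0.69/0.43 = 1.6047.
Prior odds = 3.4053/1.6047 = 2.1221, so P(A) = 2.1221/(1+2.1221) ≈ 0.68.

P(A) = 0.68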